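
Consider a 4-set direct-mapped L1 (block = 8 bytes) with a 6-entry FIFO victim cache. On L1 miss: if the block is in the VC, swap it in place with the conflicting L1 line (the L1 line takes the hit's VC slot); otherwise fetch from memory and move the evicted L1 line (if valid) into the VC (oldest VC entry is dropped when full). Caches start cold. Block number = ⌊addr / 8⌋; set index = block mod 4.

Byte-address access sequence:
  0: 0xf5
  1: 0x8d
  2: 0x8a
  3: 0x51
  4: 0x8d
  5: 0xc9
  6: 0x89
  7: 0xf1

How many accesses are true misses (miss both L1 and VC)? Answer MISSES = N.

MISSES = 4

  [0] addr=0xf5 blk=30 s=2: MISS | VC []
  [1] addr=0x8d blk=17 s=1: MISS | VC []
  [2] addr=0x8a blk=17 s=1: L1-HIT | VC []
  [3] addr=0x51 blk=10 s=2: MISS | VC [30]
  [4] addr=0x8d blk=17 s=1: L1-HIT | VC [30]
  [5] addr=0xc9 blk=25 s=1: MISS | VC [30, 17]
  [6] addr=0x89 blk=17 s=1: VC-HIT | VC [30, 25]
  [7] addr=0xf1 blk=30 s=2: VC-HIT | VC [10, 25]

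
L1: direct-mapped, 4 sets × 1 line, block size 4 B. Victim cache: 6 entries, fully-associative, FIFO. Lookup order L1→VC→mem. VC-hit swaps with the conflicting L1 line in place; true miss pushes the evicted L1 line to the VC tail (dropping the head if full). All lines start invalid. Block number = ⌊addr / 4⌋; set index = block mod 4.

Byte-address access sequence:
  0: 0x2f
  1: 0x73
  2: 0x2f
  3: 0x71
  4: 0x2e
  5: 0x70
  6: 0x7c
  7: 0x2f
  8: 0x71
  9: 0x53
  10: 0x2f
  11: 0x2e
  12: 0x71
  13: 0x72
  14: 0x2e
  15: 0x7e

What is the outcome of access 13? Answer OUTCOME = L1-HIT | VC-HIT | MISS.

  [0] addr=0x2f blk=11 s=3: MISS | VC []
  [1] addr=0x73 blk=28 s=0: MISS | VC []
  [2] addr=0x2f blk=11 s=3: L1-HIT | VC []
  [3] addr=0x71 blk=28 s=0: L1-HIT | VC []
  [4] addr=0x2e blk=11 s=3: L1-HIT | VC []
  [5] addr=0x70 blk=28 s=0: L1-HIT | VC []
  [6] addr=0x7c blk=31 s=3: MISS | VC [11]
  [7] addr=0x2f blk=11 s=3: VC-HIT | VC [31]
  [8] addr=0x71 blk=28 s=0: L1-HIT | VC [31]
  [9] addr=0x53 blk=20 s=0: MISS | VC [31, 28]
  [10] addr=0x2f blk=11 s=3: L1-HIT | VC [31, 28]
  [11] addr=0x2e blk=11 s=3: L1-HIT | VC [31, 28]
  [12] addr=0x71 blk=28 s=0: VC-HIT | VC [31, 20]
  [13] addr=0x72 blk=28 s=0: L1-HIT | VC [31, 20]
  [14] addr=0x2e blk=11 s=3: L1-HIT | VC [31, 20]
  [15] addr=0x7e blk=31 s=3: VC-HIT | VC [11, 20]

OUTCOME = L1-HIT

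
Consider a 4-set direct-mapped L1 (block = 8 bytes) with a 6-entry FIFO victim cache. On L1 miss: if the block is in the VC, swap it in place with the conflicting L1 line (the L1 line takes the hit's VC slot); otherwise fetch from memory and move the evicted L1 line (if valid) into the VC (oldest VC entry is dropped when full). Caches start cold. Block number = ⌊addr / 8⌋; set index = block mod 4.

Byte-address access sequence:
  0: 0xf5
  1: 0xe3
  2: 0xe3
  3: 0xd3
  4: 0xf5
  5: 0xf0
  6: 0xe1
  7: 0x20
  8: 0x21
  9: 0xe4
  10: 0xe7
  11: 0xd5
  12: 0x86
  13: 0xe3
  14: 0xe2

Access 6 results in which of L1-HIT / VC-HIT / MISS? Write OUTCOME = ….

OUTCOME = L1-HIT

0: 0xf5 (blk 30, set 2) → MISS  vc=[]
1: 0xe3 (blk 28, set 0) → MISS  vc=[]
2: 0xe3 (blk 28, set 0) → L1-HIT  vc=[]
3: 0xd3 (blk 26, set 2) → MISS  vc=[30]
4: 0xf5 (blk 30, set 2) → VC-HIT  vc=[26]
5: 0xf0 (blk 30, set 2) → L1-HIT  vc=[26]
6: 0xe1 (blk 28, set 0) → L1-HIT  vc=[26]
7: 0x20 (blk 4, set 0) → MISS  vc=[26, 28]
8: 0x21 (blk 4, set 0) → L1-HIT  vc=[26, 28]
9: 0xe4 (blk 28, set 0) → VC-HIT  vc=[26, 4]
10: 0xe7 (blk 28, set 0) → L1-HIT  vc=[26, 4]
11: 0xd5 (blk 26, set 2) → VC-HIT  vc=[30, 4]
12: 0x86 (blk 16, set 0) → MISS  vc=[30, 4, 28]
13: 0xe3 (blk 28, set 0) → VC-HIT  vc=[30, 4, 16]
14: 0xe2 (blk 28, set 0) → L1-HIT  vc=[30, 4, 16]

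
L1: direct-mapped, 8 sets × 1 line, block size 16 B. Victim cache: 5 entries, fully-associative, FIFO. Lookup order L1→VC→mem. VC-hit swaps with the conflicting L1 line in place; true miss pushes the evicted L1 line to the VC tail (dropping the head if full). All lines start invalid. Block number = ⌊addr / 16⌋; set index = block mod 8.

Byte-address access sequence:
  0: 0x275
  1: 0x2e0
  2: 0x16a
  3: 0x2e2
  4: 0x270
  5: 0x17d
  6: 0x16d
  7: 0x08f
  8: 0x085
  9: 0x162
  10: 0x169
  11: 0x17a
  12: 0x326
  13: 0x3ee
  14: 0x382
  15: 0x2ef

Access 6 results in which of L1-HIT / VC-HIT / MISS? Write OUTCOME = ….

#0 0x275→b39/s7 MISS; vc=[]
#1 0x2e0→b46/s6 MISS; vc=[]
#2 0x16a→b22/s6 MISS; vc=[46]
#3 0x2e2→b46/s6 VC-HIT; vc=[22]
#4 0x270→b39/s7 L1-HIT; vc=[22]
#5 0x17d→b23/s7 MISS; vc=[22,39]
#6 0x16d→b22/s6 VC-HIT; vc=[46,39]
#7 0x8f→b8/s0 MISS; vc=[46,39]
#8 0x85→b8/s0 L1-HIT; vc=[46,39]
#9 0x162→b22/s6 L1-HIT; vc=[46,39]
#10 0x169→b22/s6 L1-HIT; vc=[46,39]
#11 0x17a→b23/s7 L1-HIT; vc=[46,39]
#12 0x326→b50/s2 MISS; vc=[46,39]
#13 0x3ee→b62/s6 MISS; vc=[46,39,22]
#14 0x382→b56/s0 MISS; vc=[46,39,22,8]
#15 0x2ef→b46/s6 VC-HIT; vc=[62,39,22,8]

OUTCOME = VC-HIT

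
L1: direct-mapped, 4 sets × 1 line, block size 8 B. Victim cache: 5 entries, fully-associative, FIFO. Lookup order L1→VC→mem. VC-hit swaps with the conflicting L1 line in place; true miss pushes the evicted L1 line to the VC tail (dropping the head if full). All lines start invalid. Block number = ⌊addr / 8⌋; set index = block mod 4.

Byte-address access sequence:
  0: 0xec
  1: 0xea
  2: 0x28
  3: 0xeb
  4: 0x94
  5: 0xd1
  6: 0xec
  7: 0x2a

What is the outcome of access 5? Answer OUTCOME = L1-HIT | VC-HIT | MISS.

OUTCOME = MISS

  [0] addr=0xec blk=29 s=1: MISS | VC []
  [1] addr=0xea blk=29 s=1: L1-HIT | VC []
  [2] addr=0x28 blk=5 s=1: MISS | VC [29]
  [3] addr=0xeb blk=29 s=1: VC-HIT | VC [5]
  [4] addr=0x94 blk=18 s=2: MISS | VC [5]
  [5] addr=0xd1 blk=26 s=2: MISS | VC [5, 18]
  [6] addr=0xec blk=29 s=1: L1-HIT | VC [5, 18]
  [7] addr=0x2a blk=5 s=1: VC-HIT | VC [29, 18]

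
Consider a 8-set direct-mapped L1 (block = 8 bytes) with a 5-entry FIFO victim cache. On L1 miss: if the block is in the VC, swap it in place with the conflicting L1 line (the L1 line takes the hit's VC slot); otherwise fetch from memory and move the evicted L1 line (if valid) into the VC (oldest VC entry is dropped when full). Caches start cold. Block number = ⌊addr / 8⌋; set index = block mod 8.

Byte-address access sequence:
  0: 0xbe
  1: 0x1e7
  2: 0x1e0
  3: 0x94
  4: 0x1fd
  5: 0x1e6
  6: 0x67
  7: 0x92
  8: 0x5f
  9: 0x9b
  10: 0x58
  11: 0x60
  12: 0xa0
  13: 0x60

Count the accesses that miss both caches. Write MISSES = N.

MISSES = 8

  [0] addr=0xbe blk=23 s=7: MISS | VC []
  [1] addr=0x1e7 blk=60 s=4: MISS | VC []
  [2] addr=0x1e0 blk=60 s=4: L1-HIT | VC []
  [3] addr=0x94 blk=18 s=2: MISS | VC []
  [4] addr=0x1fd blk=63 s=7: MISS | VC [23]
  [5] addr=0x1e6 blk=60 s=4: L1-HIT | VC [23]
  [6] addr=0x67 blk=12 s=4: MISS | VC [23, 60]
  [7] addr=0x92 blk=18 s=2: L1-HIT | VC [23, 60]
  [8] addr=0x5f blk=11 s=3: MISS | VC [23, 60]
  [9] addr=0x9b blk=19 s=3: MISS | VC [23, 60, 11]
  [10] addr=0x58 blk=11 s=3: VC-HIT | VC [23, 60, 19]
  [11] addr=0x60 blk=12 s=4: L1-HIT | VC [23, 60, 19]
  [12] addr=0xa0 blk=20 s=4: MISS | VC [23, 60, 19, 12]
  [13] addr=0x60 blk=12 s=4: VC-HIT | VC [23, 60, 19, 20]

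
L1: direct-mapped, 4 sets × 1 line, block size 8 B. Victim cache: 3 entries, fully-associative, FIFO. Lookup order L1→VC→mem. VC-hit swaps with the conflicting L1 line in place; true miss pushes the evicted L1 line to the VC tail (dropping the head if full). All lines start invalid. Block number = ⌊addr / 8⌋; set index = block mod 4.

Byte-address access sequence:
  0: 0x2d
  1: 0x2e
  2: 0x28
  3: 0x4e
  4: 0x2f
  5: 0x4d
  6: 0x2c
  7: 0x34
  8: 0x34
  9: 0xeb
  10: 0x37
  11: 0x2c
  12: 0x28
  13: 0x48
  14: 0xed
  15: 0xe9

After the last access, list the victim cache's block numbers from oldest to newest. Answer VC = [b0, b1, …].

VC = [5, 9]

  [0] addr=0x2d blk=5 s=1: MISS | VC []
  [1] addr=0x2e blk=5 s=1: L1-HIT | VC []
  [2] addr=0x28 blk=5 s=1: L1-HIT | VC []
  [3] addr=0x4e blk=9 s=1: MISS | VC [5]
  [4] addr=0x2f blk=5 s=1: VC-HIT | VC [9]
  [5] addr=0x4d blk=9 s=1: VC-HIT | VC [5]
  [6] addr=0x2c blk=5 s=1: VC-HIT | VC [9]
  [7] addr=0x34 blk=6 s=2: MISS | VC [9]
  [8] addr=0x34 blk=6 s=2: L1-HIT | VC [9]
  [9] addr=0xeb blk=29 s=1: MISS | VC [9, 5]
  [10] addr=0x37 blk=6 s=2: L1-HIT | VC [9, 5]
  [11] addr=0x2c blk=5 s=1: VC-HIT | VC [9, 29]
  [12] addr=0x28 blk=5 s=1: L1-HIT | VC [9, 29]
  [13] addr=0x48 blk=9 s=1: VC-HIT | VC [5, 29]
  [14] addr=0xed blk=29 s=1: VC-HIT | VC [5, 9]
  [15] addr=0xe9 blk=29 s=1: L1-HIT | VC [5, 9]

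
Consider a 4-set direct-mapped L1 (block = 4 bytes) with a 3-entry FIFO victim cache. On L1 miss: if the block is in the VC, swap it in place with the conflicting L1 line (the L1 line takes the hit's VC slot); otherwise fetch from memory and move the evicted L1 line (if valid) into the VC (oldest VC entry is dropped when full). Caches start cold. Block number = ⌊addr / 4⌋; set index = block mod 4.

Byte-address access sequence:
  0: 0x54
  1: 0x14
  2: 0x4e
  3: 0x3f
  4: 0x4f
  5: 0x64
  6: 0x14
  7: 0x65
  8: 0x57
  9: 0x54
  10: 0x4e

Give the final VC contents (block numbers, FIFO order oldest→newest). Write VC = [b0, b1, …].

0: 0x54 (blk 21, set 1) → MISS  vc=[]
1: 0x14 (blk 5, set 1) → MISS  vc=[21]
2: 0x4e (blk 19, set 3) → MISS  vc=[21]
3: 0x3f (blk 15, set 3) → MISS  vc=[21, 19]
4: 0x4f (blk 19, set 3) → VC-HIT  vc=[21, 15]
5: 0x64 (blk 25, set 1) → MISS  vc=[21, 15, 5]
6: 0x14 (blk 5, set 1) → VC-HIT  vc=[21, 15, 25]
7: 0x65 (blk 25, set 1) → VC-HIT  vc=[21, 15, 5]
8: 0x57 (blk 21, set 1) → VC-HIT  vc=[25, 15, 5]
9: 0x54 (blk 21, set 1) → L1-HIT  vc=[25, 15, 5]
10: 0x4e (blk 19, set 3) → L1-HIT  vc=[25, 15, 5]

VC = [25, 15, 5]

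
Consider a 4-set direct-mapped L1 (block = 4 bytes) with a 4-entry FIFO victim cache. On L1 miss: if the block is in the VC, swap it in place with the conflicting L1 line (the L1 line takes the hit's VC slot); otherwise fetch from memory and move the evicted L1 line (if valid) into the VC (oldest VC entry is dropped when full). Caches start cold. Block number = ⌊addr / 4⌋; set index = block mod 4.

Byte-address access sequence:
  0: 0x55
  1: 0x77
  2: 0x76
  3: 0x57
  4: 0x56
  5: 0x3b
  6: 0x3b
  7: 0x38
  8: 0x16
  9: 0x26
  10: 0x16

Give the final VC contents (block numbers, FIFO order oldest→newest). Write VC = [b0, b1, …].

#0 0x55→b21/s1 MISS; vc=[]
#1 0x77→b29/s1 MISS; vc=[21]
#2 0x76→b29/s1 L1-HIT; vc=[21]
#3 0x57→b21/s1 VC-HIT; vc=[29]
#4 0x56→b21/s1 L1-HIT; vc=[29]
#5 0x3b→b14/s2 MISS; vc=[29]
#6 0x3b→b14/s2 L1-HIT; vc=[29]
#7 0x38→b14/s2 L1-HIT; vc=[29]
#8 0x16→b5/s1 MISS; vc=[29,21]
#9 0x26→b9/s1 MISS; vc=[29,21,5]
#10 0x16→b5/s1 VC-HIT; vc=[29,21,9]

VC = [29, 21, 9]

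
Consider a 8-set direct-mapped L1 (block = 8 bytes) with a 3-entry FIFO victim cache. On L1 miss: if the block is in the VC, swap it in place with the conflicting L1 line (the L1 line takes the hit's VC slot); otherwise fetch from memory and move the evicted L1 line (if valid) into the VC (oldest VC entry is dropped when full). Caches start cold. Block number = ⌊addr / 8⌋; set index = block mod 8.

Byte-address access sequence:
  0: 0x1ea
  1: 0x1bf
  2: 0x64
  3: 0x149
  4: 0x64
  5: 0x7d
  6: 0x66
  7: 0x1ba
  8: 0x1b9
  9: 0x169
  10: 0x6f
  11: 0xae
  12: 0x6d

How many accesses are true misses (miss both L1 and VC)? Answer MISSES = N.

#0 0x1ea→b61/s5 MISS; vc=[]
#1 0x1bf→b55/s7 MISS; vc=[]
#2 0x64→b12/s4 MISS; vc=[]
#3 0x149→b41/s1 MISS; vc=[]
#4 0x64→b12/s4 L1-HIT; vc=[]
#5 0x7d→b15/s7 MISS; vc=[55]
#6 0x66→b12/s4 L1-HIT; vc=[55]
#7 0x1ba→b55/s7 VC-HIT; vc=[15]
#8 0x1b9→b55/s7 L1-HIT; vc=[15]
#9 0x169→b45/s5 MISS; vc=[15,61]
#10 0x6f→b13/s5 MISS; vc=[15,61,45]
#11 0xae→b21/s5 MISS; vc=[61,45,13]
#12 0x6d→b13/s5 VC-HIT; vc=[61,45,21]

MISSES = 8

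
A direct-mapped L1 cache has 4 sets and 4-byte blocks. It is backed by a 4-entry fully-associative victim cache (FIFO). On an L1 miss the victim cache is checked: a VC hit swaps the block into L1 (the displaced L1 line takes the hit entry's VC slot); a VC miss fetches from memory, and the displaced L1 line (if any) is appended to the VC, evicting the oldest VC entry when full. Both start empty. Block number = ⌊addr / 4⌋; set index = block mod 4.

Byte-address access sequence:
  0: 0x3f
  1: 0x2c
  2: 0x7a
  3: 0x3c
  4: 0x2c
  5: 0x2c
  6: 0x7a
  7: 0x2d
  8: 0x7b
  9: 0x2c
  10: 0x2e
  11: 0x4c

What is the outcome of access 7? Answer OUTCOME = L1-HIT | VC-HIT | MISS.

OUTCOME = L1-HIT

#0 0x3f→b15/s3 MISS; vc=[]
#1 0x2c→b11/s3 MISS; vc=[15]
#2 0x7a→b30/s2 MISS; vc=[15]
#3 0x3c→b15/s3 VC-HIT; vc=[11]
#4 0x2c→b11/s3 VC-HIT; vc=[15]
#5 0x2c→b11/s3 L1-HIT; vc=[15]
#6 0x7a→b30/s2 L1-HIT; vc=[15]
#7 0x2d→b11/s3 L1-HIT; vc=[15]
#8 0x7b→b30/s2 L1-HIT; vc=[15]
#9 0x2c→b11/s3 L1-HIT; vc=[15]
#10 0x2e→b11/s3 L1-HIT; vc=[15]
#11 0x4c→b19/s3 MISS; vc=[15,11]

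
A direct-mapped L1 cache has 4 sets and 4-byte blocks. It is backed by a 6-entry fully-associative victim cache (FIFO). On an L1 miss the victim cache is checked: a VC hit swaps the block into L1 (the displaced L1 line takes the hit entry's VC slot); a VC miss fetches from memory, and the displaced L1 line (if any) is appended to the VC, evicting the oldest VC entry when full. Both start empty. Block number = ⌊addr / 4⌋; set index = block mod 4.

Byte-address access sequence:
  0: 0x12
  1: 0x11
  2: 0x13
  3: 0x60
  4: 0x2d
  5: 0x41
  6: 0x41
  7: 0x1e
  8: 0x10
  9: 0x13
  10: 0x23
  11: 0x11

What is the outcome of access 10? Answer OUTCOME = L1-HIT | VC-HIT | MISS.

  [0] addr=0x12 blk=4 s=0: MISS | VC []
  [1] addr=0x11 blk=4 s=0: L1-HIT | VC []
  [2] addr=0x13 blk=4 s=0: L1-HIT | VC []
  [3] addr=0x60 blk=24 s=0: MISS | VC [4]
  [4] addr=0x2d blk=11 s=3: MISS | VC [4]
  [5] addr=0x41 blk=16 s=0: MISS | VC [4, 24]
  [6] addr=0x41 blk=16 s=0: L1-HIT | VC [4, 24]
  [7] addr=0x1e blk=7 s=3: MISS | VC [4, 24, 11]
  [8] addr=0x10 blk=4 s=0: VC-HIT | VC [16, 24, 11]
  [9] addr=0x13 blk=4 s=0: L1-HIT | VC [16, 24, 11]
  [10] addr=0x23 blk=8 s=0: MISS | VC [16, 24, 11, 4]
  [11] addr=0x11 blk=4 s=0: VC-HIT | VC [16, 24, 11, 8]

OUTCOME = MISS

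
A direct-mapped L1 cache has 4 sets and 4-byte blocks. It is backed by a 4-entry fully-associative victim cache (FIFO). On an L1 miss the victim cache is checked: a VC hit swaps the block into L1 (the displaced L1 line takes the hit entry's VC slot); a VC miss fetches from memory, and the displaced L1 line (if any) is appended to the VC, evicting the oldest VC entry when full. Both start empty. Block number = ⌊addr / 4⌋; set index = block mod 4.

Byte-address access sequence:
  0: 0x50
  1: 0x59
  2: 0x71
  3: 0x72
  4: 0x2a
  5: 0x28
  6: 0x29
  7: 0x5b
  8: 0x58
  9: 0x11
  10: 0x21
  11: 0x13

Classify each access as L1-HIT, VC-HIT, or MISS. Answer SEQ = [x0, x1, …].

  [0] addr=0x50 blk=20 s=0: MISS | VC []
  [1] addr=0x59 blk=22 s=2: MISS | VC []
  [2] addr=0x71 blk=28 s=0: MISS | VC [20]
  [3] addr=0x72 blk=28 s=0: L1-HIT | VC [20]
  [4] addr=0x2a blk=10 s=2: MISS | VC [20, 22]
  [5] addr=0x28 blk=10 s=2: L1-HIT | VC [20, 22]
  [6] addr=0x29 blk=10 s=2: L1-HIT | VC [20, 22]
  [7] addr=0x5b blk=22 s=2: VC-HIT | VC [20, 10]
  [8] addr=0x58 blk=22 s=2: L1-HIT | VC [20, 10]
  [9] addr=0x11 blk=4 s=0: MISS | VC [20, 10, 28]
  [10] addr=0x21 blk=8 s=0: MISS | VC [20, 10, 28, 4]
  [11] addr=0x13 blk=4 s=0: VC-HIT | VC [20, 10, 28, 8]

SEQ = [MISS, MISS, MISS, L1-HIT, MISS, L1-HIT, L1-HIT, VC-HIT, L1-HIT, MISS, MISS, VC-HIT]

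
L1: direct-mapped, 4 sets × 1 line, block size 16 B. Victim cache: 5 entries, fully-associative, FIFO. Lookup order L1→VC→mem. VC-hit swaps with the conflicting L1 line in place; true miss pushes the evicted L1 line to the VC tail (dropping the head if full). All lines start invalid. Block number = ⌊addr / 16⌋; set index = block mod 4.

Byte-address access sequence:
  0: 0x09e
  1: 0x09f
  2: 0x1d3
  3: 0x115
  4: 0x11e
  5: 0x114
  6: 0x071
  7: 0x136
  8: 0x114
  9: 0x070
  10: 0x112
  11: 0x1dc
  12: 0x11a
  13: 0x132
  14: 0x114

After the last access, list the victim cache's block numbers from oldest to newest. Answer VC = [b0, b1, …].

VC = [9, 29, 7]

#0 0x9e→b9/s1 MISS; vc=[]
#1 0x9f→b9/s1 L1-HIT; vc=[]
#2 0x1d3→b29/s1 MISS; vc=[9]
#3 0x115→b17/s1 MISS; vc=[9,29]
#4 0x11e→b17/s1 L1-HIT; vc=[9,29]
#5 0x114→b17/s1 L1-HIT; vc=[9,29]
#6 0x71→b7/s3 MISS; vc=[9,29]
#7 0x136→b19/s3 MISS; vc=[9,29,7]
#8 0x114→b17/s1 L1-HIT; vc=[9,29,7]
#9 0x70→b7/s3 VC-HIT; vc=[9,29,19]
#10 0x112→b17/s1 L1-HIT; vc=[9,29,19]
#11 0x1dc→b29/s1 VC-HIT; vc=[9,17,19]
#12 0x11a→b17/s1 VC-HIT; vc=[9,29,19]
#13 0x132→b19/s3 VC-HIT; vc=[9,29,7]
#14 0x114→b17/s1 L1-HIT; vc=[9,29,7]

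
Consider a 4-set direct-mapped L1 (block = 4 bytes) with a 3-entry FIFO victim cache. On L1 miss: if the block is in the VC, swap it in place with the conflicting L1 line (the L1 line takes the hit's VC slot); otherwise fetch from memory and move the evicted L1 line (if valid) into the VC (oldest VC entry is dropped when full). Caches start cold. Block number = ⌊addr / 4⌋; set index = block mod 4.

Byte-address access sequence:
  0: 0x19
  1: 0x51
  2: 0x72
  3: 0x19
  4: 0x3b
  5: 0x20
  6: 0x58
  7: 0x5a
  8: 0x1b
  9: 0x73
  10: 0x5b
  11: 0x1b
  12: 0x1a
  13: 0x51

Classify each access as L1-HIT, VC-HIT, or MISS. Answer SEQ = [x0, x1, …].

SEQ = [MISS, MISS, MISS, L1-HIT, MISS, MISS, MISS, L1-HIT, VC-HIT, VC-HIT, VC-HIT, VC-HIT, L1-HIT, MISS]

#0 0x19→b6/s2 MISS; vc=[]
#1 0x51→b20/s0 MISS; vc=[]
#2 0x72→b28/s0 MISS; vc=[20]
#3 0x19→b6/s2 L1-HIT; vc=[20]
#4 0x3b→b14/s2 MISS; vc=[20,6]
#5 0x20→b8/s0 MISS; vc=[20,6,28]
#6 0x58→b22/s2 MISS; vc=[6,28,14]
#7 0x5a→b22/s2 L1-HIT; vc=[6,28,14]
#8 0x1b→b6/s2 VC-HIT; vc=[22,28,14]
#9 0x73→b28/s0 VC-HIT; vc=[22,8,14]
#10 0x5b→b22/s2 VC-HIT; vc=[6,8,14]
#11 0x1b→b6/s2 VC-HIT; vc=[22,8,14]
#12 0x1a→b6/s2 L1-HIT; vc=[22,8,14]
#13 0x51→b20/s0 MISS; vc=[8,14,28]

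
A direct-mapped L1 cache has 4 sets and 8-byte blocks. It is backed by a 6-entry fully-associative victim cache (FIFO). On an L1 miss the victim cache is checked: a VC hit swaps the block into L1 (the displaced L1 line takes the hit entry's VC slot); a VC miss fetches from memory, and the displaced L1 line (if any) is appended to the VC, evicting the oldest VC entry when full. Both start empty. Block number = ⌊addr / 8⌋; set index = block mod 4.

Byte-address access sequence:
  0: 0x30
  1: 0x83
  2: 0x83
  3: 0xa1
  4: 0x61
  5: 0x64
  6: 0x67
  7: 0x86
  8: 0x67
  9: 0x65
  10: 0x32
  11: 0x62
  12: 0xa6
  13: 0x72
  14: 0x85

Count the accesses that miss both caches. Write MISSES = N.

MISSES = 5

0: 0x30 (blk 6, set 2) → MISS  vc=[]
1: 0x83 (blk 16, set 0) → MISS  vc=[]
2: 0x83 (blk 16, set 0) → L1-HIT  vc=[]
3: 0xa1 (blk 20, set 0) → MISS  vc=[16]
4: 0x61 (blk 12, set 0) → MISS  vc=[16, 20]
5: 0x64 (blk 12, set 0) → L1-HIT  vc=[16, 20]
6: 0x67 (blk 12, set 0) → L1-HIT  vc=[16, 20]
7: 0x86 (blk 16, set 0) → VC-HIT  vc=[12, 20]
8: 0x67 (blk 12, set 0) → VC-HIT  vc=[16, 20]
9: 0x65 (blk 12, set 0) → L1-HIT  vc=[16, 20]
10: 0x32 (blk 6, set 2) → L1-HIT  vc=[16, 20]
11: 0x62 (blk 12, set 0) → L1-HIT  vc=[16, 20]
12: 0xa6 (blk 20, set 0) → VC-HIT  vc=[16, 12]
13: 0x72 (blk 14, set 2) → MISS  vc=[16, 12, 6]
14: 0x85 (blk 16, set 0) → VC-HIT  vc=[20, 12, 6]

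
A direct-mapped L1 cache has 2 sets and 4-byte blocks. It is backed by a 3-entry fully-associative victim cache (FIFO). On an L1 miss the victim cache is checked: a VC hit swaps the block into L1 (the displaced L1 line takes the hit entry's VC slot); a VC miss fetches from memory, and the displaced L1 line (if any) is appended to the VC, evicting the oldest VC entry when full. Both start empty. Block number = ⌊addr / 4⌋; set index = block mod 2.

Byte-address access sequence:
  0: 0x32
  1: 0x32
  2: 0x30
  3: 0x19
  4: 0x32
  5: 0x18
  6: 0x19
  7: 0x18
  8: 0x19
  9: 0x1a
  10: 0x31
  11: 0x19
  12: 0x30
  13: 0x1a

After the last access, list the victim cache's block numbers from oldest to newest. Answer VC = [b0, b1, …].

#0 0x32→b12/s0 MISS; vc=[]
#1 0x32→b12/s0 L1-HIT; vc=[]
#2 0x30→b12/s0 L1-HIT; vc=[]
#3 0x19→b6/s0 MISS; vc=[12]
#4 0x32→b12/s0 VC-HIT; vc=[6]
#5 0x18→b6/s0 VC-HIT; vc=[12]
#6 0x19→b6/s0 L1-HIT; vc=[12]
#7 0x18→b6/s0 L1-HIT; vc=[12]
#8 0x19→b6/s0 L1-HIT; vc=[12]
#9 0x1a→b6/s0 L1-HIT; vc=[12]
#10 0x31→b12/s0 VC-HIT; vc=[6]
#11 0x19→b6/s0 VC-HIT; vc=[12]
#12 0x30→b12/s0 VC-HIT; vc=[6]
#13 0x1a→b6/s0 VC-HIT; vc=[12]

VC = [12]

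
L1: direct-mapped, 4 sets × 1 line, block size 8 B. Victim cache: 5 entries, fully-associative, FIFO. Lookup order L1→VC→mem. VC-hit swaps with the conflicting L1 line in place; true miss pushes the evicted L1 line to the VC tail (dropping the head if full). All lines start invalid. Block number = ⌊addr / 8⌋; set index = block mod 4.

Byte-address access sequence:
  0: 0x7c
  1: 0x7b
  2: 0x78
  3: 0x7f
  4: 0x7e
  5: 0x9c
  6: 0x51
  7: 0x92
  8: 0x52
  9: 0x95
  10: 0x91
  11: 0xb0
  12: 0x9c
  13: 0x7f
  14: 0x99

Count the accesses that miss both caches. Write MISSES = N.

0: 0x7c (blk 15, set 3) → MISS  vc=[]
1: 0x7b (blk 15, set 3) → L1-HIT  vc=[]
2: 0x78 (blk 15, set 3) → L1-HIT  vc=[]
3: 0x7f (blk 15, set 3) → L1-HIT  vc=[]
4: 0x7e (blk 15, set 3) → L1-HIT  vc=[]
5: 0x9c (blk 19, set 3) → MISS  vc=[15]
6: 0x51 (blk 10, set 2) → MISS  vc=[15]
7: 0x92 (blk 18, set 2) → MISS  vc=[15, 10]
8: 0x52 (blk 10, set 2) → VC-HIT  vc=[15, 18]
9: 0x95 (blk 18, set 2) → VC-HIT  vc=[15, 10]
10: 0x91 (blk 18, set 2) → L1-HIT  vc=[15, 10]
11: 0xb0 (blk 22, set 2) → MISS  vc=[15, 10, 18]
12: 0x9c (blk 19, set 3) → L1-HIT  vc=[15, 10, 18]
13: 0x7f (blk 15, set 3) → VC-HIT  vc=[19, 10, 18]
14: 0x99 (blk 19, set 3) → VC-HIT  vc=[15, 10, 18]

MISSES = 5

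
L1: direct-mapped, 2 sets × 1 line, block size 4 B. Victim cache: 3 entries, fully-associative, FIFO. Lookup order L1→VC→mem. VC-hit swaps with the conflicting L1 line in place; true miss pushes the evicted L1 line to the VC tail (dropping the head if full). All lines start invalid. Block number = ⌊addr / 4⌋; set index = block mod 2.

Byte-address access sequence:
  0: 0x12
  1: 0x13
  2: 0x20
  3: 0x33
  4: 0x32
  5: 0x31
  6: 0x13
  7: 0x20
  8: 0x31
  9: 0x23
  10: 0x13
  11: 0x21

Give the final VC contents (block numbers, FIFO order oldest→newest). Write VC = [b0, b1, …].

VC = [12, 4]

  [0] addr=0x12 blk=4 s=0: MISS | VC []
  [1] addr=0x13 blk=4 s=0: L1-HIT | VC []
  [2] addr=0x20 blk=8 s=0: MISS | VC [4]
  [3] addr=0x33 blk=12 s=0: MISS | VC [4, 8]
  [4] addr=0x32 blk=12 s=0: L1-HIT | VC [4, 8]
  [5] addr=0x31 blk=12 s=0: L1-HIT | VC [4, 8]
  [6] addr=0x13 blk=4 s=0: VC-HIT | VC [12, 8]
  [7] addr=0x20 blk=8 s=0: VC-HIT | VC [12, 4]
  [8] addr=0x31 blk=12 s=0: VC-HIT | VC [8, 4]
  [9] addr=0x23 blk=8 s=0: VC-HIT | VC [12, 4]
  [10] addr=0x13 blk=4 s=0: VC-HIT | VC [12, 8]
  [11] addr=0x21 blk=8 s=0: VC-HIT | VC [12, 4]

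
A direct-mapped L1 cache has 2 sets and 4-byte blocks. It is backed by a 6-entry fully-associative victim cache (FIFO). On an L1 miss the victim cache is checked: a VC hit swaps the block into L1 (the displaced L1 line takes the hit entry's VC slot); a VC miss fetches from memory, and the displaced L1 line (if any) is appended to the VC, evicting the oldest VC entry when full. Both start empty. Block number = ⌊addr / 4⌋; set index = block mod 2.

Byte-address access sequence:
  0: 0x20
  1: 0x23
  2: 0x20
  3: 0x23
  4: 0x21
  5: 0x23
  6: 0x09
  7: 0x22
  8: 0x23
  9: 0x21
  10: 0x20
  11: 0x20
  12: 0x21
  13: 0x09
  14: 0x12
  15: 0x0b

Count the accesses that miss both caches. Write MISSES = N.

MISSES = 3

  [0] addr=0x20 blk=8 s=0: MISS | VC []
  [1] addr=0x23 blk=8 s=0: L1-HIT | VC []
  [2] addr=0x20 blk=8 s=0: L1-HIT | VC []
  [3] addr=0x23 blk=8 s=0: L1-HIT | VC []
  [4] addr=0x21 blk=8 s=0: L1-HIT | VC []
  [5] addr=0x23 blk=8 s=0: L1-HIT | VC []
  [6] addr=0x9 blk=2 s=0: MISS | VC [8]
  [7] addr=0x22 blk=8 s=0: VC-HIT | VC [2]
  [8] addr=0x23 blk=8 s=0: L1-HIT | VC [2]
  [9] addr=0x21 blk=8 s=0: L1-HIT | VC [2]
  [10] addr=0x20 blk=8 s=0: L1-HIT | VC [2]
  [11] addr=0x20 blk=8 s=0: L1-HIT | VC [2]
  [12] addr=0x21 blk=8 s=0: L1-HIT | VC [2]
  [13] addr=0x9 blk=2 s=0: VC-HIT | VC [8]
  [14] addr=0x12 blk=4 s=0: MISS | VC [8, 2]
  [15] addr=0xb blk=2 s=0: VC-HIT | VC [8, 4]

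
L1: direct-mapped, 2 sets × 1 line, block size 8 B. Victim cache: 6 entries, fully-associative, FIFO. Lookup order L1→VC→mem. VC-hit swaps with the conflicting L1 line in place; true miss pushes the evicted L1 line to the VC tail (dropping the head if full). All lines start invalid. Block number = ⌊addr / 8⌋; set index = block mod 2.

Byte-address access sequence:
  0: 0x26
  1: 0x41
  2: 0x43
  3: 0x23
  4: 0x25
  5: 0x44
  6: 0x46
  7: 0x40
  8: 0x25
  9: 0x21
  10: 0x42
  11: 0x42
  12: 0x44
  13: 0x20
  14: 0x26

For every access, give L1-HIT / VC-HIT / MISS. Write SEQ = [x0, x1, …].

  [0] addr=0x26 blk=4 s=0: MISS | VC []
  [1] addr=0x41 blk=8 s=0: MISS | VC [4]
  [2] addr=0x43 blk=8 s=0: L1-HIT | VC [4]
  [3] addr=0x23 blk=4 s=0: VC-HIT | VC [8]
  [4] addr=0x25 blk=4 s=0: L1-HIT | VC [8]
  [5] addr=0x44 blk=8 s=0: VC-HIT | VC [4]
  [6] addr=0x46 blk=8 s=0: L1-HIT | VC [4]
  [7] addr=0x40 blk=8 s=0: L1-HIT | VC [4]
  [8] addr=0x25 blk=4 s=0: VC-HIT | VC [8]
  [9] addr=0x21 blk=4 s=0: L1-HIT | VC [8]
  [10] addr=0x42 blk=8 s=0: VC-HIT | VC [4]
  [11] addr=0x42 blk=8 s=0: L1-HIT | VC [4]
  [12] addr=0x44 blk=8 s=0: L1-HIT | VC [4]
  [13] addr=0x20 blk=4 s=0: VC-HIT | VC [8]
  [14] addr=0x26 blk=4 s=0: L1-HIT | VC [8]

SEQ = [MISS, MISS, L1-HIT, VC-HIT, L1-HIT, VC-HIT, L1-HIT, L1-HIT, VC-HIT, L1-HIT, VC-HIT, L1-HIT, L1-HIT, VC-HIT, L1-HIT]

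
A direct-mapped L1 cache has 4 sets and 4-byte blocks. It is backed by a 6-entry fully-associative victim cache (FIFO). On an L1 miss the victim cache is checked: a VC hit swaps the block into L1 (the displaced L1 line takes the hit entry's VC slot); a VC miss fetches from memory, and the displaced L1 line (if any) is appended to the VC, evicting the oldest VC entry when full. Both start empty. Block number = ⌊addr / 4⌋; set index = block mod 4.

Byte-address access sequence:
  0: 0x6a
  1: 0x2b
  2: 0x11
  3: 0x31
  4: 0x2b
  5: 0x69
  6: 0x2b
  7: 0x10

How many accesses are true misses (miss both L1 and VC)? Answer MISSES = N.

MISSES = 4

0: 0x6a (blk 26, set 2) → MISS  vc=[]
1: 0x2b (blk 10, set 2) → MISS  vc=[26]
2: 0x11 (blk 4, set 0) → MISS  vc=[26]
3: 0x31 (blk 12, set 0) → MISS  vc=[26, 4]
4: 0x2b (blk 10, set 2) → L1-HIT  vc=[26, 4]
5: 0x69 (blk 26, set 2) → VC-HIT  vc=[10, 4]
6: 0x2b (blk 10, set 2) → VC-HIT  vc=[26, 4]
7: 0x10 (blk 4, set 0) → VC-HIT  vc=[26, 12]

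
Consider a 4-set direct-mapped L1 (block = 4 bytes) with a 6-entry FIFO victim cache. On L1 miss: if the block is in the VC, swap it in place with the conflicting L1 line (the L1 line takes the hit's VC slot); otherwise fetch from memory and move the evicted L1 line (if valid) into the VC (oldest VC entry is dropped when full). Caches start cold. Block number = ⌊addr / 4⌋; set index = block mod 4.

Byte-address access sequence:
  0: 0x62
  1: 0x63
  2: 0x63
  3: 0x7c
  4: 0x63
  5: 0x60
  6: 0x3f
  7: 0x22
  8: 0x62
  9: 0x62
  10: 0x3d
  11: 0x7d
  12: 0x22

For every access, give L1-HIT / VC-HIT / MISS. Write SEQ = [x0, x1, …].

  [0] addr=0x62 blk=24 s=0: MISS | VC []
  [1] addr=0x63 blk=24 s=0: L1-HIT | VC []
  [2] addr=0x63 blk=24 s=0: L1-HIT | VC []
  [3] addr=0x7c blk=31 s=3: MISS | VC []
  [4] addr=0x63 blk=24 s=0: L1-HIT | VC []
  [5] addr=0x60 blk=24 s=0: L1-HIT | VC []
  [6] addr=0x3f blk=15 s=3: MISS | VC [31]
  [7] addr=0x22 blk=8 s=0: MISS | VC [31, 24]
  [8] addr=0x62 blk=24 s=0: VC-HIT | VC [31, 8]
  [9] addr=0x62 blk=24 s=0: L1-HIT | VC [31, 8]
  [10] addr=0x3d blk=15 s=3: L1-HIT | VC [31, 8]
  [11] addr=0x7d blk=31 s=3: VC-HIT | VC [15, 8]
  [12] addr=0x22 blk=8 s=0: VC-HIT | VC [15, 24]

SEQ = [MISS, L1-HIT, L1-HIT, MISS, L1-HIT, L1-HIT, MISS, MISS, VC-HIT, L1-HIT, L1-HIT, VC-HIT, VC-HIT]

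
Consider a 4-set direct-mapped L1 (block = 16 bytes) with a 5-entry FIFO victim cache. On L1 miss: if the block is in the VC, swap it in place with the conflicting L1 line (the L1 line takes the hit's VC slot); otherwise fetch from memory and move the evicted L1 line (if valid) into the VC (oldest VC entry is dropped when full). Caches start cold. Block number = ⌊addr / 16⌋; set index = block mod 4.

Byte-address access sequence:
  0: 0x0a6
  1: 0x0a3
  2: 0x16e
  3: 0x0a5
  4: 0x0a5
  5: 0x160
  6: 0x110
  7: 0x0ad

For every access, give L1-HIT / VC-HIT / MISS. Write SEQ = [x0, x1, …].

SEQ = [MISS, L1-HIT, MISS, VC-HIT, L1-HIT, VC-HIT, MISS, VC-HIT]

0: 0xa6 (blk 10, set 2) → MISS  vc=[]
1: 0xa3 (blk 10, set 2) → L1-HIT  vc=[]
2: 0x16e (blk 22, set 2) → MISS  vc=[10]
3: 0xa5 (blk 10, set 2) → VC-HIT  vc=[22]
4: 0xa5 (blk 10, set 2) → L1-HIT  vc=[22]
5: 0x160 (blk 22, set 2) → VC-HIT  vc=[10]
6: 0x110 (blk 17, set 1) → MISS  vc=[10]
7: 0xad (blk 10, set 2) → VC-HIT  vc=[22]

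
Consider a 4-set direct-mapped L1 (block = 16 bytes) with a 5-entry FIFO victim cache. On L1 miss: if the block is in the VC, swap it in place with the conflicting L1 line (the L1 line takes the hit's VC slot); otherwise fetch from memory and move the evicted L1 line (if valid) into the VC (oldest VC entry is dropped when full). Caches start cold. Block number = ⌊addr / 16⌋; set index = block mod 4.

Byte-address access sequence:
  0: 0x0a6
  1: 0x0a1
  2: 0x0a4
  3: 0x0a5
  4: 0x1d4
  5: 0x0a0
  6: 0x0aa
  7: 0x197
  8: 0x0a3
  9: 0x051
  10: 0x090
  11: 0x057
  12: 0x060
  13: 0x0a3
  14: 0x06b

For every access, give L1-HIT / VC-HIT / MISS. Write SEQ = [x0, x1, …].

0: 0xa6 (blk 10, set 2) → MISS  vc=[]
1: 0xa1 (blk 10, set 2) → L1-HIT  vc=[]
2: 0xa4 (blk 10, set 2) → L1-HIT  vc=[]
3: 0xa5 (blk 10, set 2) → L1-HIT  vc=[]
4: 0x1d4 (blk 29, set 1) → MISS  vc=[]
5: 0xa0 (blk 10, set 2) → L1-HIT  vc=[]
6: 0xaa (blk 10, set 2) → L1-HIT  vc=[]
7: 0x197 (blk 25, set 1) → MISS  vc=[29]
8: 0xa3 (blk 10, set 2) → L1-HIT  vc=[29]
9: 0x51 (blk 5, set 1) → MISS  vc=[29, 25]
10: 0x90 (blk 9, set 1) → MISS  vc=[29, 25, 5]
11: 0x57 (blk 5, set 1) → VC-HIT  vc=[29, 25, 9]
12: 0x60 (blk 6, set 2) → MISS  vc=[29, 25, 9, 10]
13: 0xa3 (blk 10, set 2) → VC-HIT  vc=[29, 25, 9, 6]
14: 0x6b (blk 6, set 2) → VC-HIT  vc=[29, 25, 9, 10]

SEQ = [MISS, L1-HIT, L1-HIT, L1-HIT, MISS, L1-HIT, L1-HIT, MISS, L1-HIT, MISS, MISS, VC-HIT, MISS, VC-HIT, VC-HIT]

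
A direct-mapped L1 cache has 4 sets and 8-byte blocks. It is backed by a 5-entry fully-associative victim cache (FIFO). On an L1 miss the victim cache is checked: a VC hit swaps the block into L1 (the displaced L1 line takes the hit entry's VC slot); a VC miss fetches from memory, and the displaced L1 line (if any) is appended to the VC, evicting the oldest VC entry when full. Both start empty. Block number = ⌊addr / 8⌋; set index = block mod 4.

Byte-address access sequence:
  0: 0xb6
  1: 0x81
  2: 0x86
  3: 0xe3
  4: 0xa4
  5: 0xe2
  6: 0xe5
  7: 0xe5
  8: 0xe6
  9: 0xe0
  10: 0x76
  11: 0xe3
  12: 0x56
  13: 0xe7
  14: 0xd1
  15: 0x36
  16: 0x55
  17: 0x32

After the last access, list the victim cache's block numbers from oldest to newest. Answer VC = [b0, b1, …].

0: 0xb6 (blk 22, set 2) → MISS  vc=[]
1: 0x81 (blk 16, set 0) → MISS  vc=[]
2: 0x86 (blk 16, set 0) → L1-HIT  vc=[]
3: 0xe3 (blk 28, set 0) → MISS  vc=[16]
4: 0xa4 (blk 20, set 0) → MISS  vc=[16, 28]
5: 0xe2 (blk 28, set 0) → VC-HIT  vc=[16, 20]
6: 0xe5 (blk 28, set 0) → L1-HIT  vc=[16, 20]
7: 0xe5 (blk 28, set 0) → L1-HIT  vc=[16, 20]
8: 0xe6 (blk 28, set 0) → L1-HIT  vc=[16, 20]
9: 0xe0 (blk 28, set 0) → L1-HIT  vc=[16, 20]
10: 0x76 (blk 14, set 2) → MISS  vc=[16, 20, 22]
11: 0xe3 (blk 28, set 0) → L1-HIT  vc=[16, 20, 22]
12: 0x56 (blk 10, set 2) → MISS  vc=[16, 20, 22, 14]
13: 0xe7 (blk 28, set 0) → L1-HIT  vc=[16, 20, 22, 14]
14: 0xd1 (blk 26, set 2) → MISS  vc=[16, 20, 22, 14, 10]
15: 0x36 (blk 6, set 2) → MISS  vc=[20, 22, 14, 10, 26]
16: 0x55 (blk 10, set 2) → VC-HIT  vc=[20, 22, 14, 6, 26]
17: 0x32 (blk 6, set 2) → VC-HIT  vc=[20, 22, 14, 10, 26]

VC = [20, 22, 14, 10, 26]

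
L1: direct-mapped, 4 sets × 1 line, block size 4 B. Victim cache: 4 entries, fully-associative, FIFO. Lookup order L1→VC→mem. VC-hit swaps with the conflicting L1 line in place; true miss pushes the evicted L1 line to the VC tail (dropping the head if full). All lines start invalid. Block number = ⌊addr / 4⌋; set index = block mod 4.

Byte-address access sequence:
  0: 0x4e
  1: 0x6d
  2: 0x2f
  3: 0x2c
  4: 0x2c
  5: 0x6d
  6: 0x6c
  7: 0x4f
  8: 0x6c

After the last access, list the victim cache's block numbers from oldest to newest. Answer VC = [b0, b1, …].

VC = [19, 11]

0: 0x4e (blk 19, set 3) → MISS  vc=[]
1: 0x6d (blk 27, set 3) → MISS  vc=[19]
2: 0x2f (blk 11, set 3) → MISS  vc=[19, 27]
3: 0x2c (blk 11, set 3) → L1-HIT  vc=[19, 27]
4: 0x2c (blk 11, set 3) → L1-HIT  vc=[19, 27]
5: 0x6d (blk 27, set 3) → VC-HIT  vc=[19, 11]
6: 0x6c (blk 27, set 3) → L1-HIT  vc=[19, 11]
7: 0x4f (blk 19, set 3) → VC-HIT  vc=[27, 11]
8: 0x6c (blk 27, set 3) → VC-HIT  vc=[19, 11]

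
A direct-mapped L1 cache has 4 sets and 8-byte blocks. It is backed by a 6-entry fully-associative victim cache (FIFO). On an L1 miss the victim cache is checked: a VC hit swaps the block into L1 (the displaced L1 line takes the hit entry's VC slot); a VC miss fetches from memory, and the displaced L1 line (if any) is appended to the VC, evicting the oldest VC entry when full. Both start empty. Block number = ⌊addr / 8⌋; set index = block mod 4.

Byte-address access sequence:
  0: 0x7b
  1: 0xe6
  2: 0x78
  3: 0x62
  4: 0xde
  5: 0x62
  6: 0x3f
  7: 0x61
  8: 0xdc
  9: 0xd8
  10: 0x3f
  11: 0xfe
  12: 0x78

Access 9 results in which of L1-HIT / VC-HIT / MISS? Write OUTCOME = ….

OUTCOME = L1-HIT

0: 0x7b (blk 15, set 3) → MISS  vc=[]
1: 0xe6 (blk 28, set 0) → MISS  vc=[]
2: 0x78 (blk 15, set 3) → L1-HIT  vc=[]
3: 0x62 (blk 12, set 0) → MISS  vc=[28]
4: 0xde (blk 27, set 3) → MISS  vc=[28, 15]
5: 0x62 (blk 12, set 0) → L1-HIT  vc=[28, 15]
6: 0x3f (blk 7, set 3) → MISS  vc=[28, 15, 27]
7: 0x61 (blk 12, set 0) → L1-HIT  vc=[28, 15, 27]
8: 0xdc (blk 27, set 3) → VC-HIT  vc=[28, 15, 7]
9: 0xd8 (blk 27, set 3) → L1-HIT  vc=[28, 15, 7]
10: 0x3f (blk 7, set 3) → VC-HIT  vc=[28, 15, 27]
11: 0xfe (blk 31, set 3) → MISS  vc=[28, 15, 27, 7]
12: 0x78 (blk 15, set 3) → VC-HIT  vc=[28, 31, 27, 7]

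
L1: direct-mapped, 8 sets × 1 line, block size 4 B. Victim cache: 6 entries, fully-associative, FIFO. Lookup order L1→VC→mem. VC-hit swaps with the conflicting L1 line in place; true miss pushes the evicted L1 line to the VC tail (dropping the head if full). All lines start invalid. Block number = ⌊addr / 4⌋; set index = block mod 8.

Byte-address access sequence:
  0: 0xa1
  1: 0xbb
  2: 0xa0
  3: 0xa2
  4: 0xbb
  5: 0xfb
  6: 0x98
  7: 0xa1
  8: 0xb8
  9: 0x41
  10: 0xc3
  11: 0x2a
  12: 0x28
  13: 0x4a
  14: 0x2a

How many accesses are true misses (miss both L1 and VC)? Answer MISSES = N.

MISSES = 8

0: 0xa1 (blk 40, set 0) → MISS  vc=[]
1: 0xbb (blk 46, set 6) → MISS  vc=[]
2: 0xa0 (blk 40, set 0) → L1-HIT  vc=[]
3: 0xa2 (blk 40, set 0) → L1-HIT  vc=[]
4: 0xbb (blk 46, set 6) → L1-HIT  vc=[]
5: 0xfb (blk 62, set 6) → MISS  vc=[46]
6: 0x98 (blk 38, set 6) → MISS  vc=[46, 62]
7: 0xa1 (blk 40, set 0) → L1-HIT  vc=[46, 62]
8: 0xb8 (blk 46, set 6) → VC-HIT  vc=[38, 62]
9: 0x41 (blk 16, set 0) → MISS  vc=[38, 62, 40]
10: 0xc3 (blk 48, set 0) → MISS  vc=[38, 62, 40, 16]
11: 0x2a (blk 10, set 2) → MISS  vc=[38, 62, 40, 16]
12: 0x28 (blk 10, set 2) → L1-HIT  vc=[38, 62, 40, 16]
13: 0x4a (blk 18, set 2) → MISS  vc=[38, 62, 40, 16, 10]
14: 0x2a (blk 10, set 2) → VC-HIT  vc=[38, 62, 40, 16, 18]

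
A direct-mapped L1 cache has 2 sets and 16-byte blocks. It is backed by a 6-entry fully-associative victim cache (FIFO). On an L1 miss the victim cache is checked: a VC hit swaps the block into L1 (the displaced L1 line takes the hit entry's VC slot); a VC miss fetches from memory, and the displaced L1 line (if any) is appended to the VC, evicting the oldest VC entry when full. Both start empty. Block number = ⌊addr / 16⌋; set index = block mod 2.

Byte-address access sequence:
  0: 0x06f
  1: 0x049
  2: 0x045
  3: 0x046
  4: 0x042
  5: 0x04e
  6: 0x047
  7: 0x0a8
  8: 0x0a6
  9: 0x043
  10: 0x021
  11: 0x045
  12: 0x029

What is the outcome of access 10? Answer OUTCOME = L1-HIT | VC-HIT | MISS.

OUTCOME = MISS

0: 0x6f (blk 6, set 0) → MISS  vc=[]
1: 0x49 (blk 4, set 0) → MISS  vc=[6]
2: 0x45 (blk 4, set 0) → L1-HIT  vc=[6]
3: 0x46 (blk 4, set 0) → L1-HIT  vc=[6]
4: 0x42 (blk 4, set 0) → L1-HIT  vc=[6]
5: 0x4e (blk 4, set 0) → L1-HIT  vc=[6]
6: 0x47 (blk 4, set 0) → L1-HIT  vc=[6]
7: 0xa8 (blk 10, set 0) → MISS  vc=[6, 4]
8: 0xa6 (blk 10, set 0) → L1-HIT  vc=[6, 4]
9: 0x43 (blk 4, set 0) → VC-HIT  vc=[6, 10]
10: 0x21 (blk 2, set 0) → MISS  vc=[6, 10, 4]
11: 0x45 (blk 4, set 0) → VC-HIT  vc=[6, 10, 2]
12: 0x29 (blk 2, set 0) → VC-HIT  vc=[6, 10, 4]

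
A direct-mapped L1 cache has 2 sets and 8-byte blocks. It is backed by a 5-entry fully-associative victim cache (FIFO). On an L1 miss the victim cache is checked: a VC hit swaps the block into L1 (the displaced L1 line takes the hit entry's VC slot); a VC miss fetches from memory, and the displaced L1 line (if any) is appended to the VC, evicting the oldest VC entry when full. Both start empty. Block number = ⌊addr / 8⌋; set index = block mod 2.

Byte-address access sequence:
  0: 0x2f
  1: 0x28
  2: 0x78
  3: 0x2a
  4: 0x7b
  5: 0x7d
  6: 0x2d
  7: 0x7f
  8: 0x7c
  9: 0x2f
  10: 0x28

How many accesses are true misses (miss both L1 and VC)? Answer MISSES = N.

#0 0x2f→b5/s1 MISS; vc=[]
#1 0x28→b5/s1 L1-HIT; vc=[]
#2 0x78→b15/s1 MISS; vc=[5]
#3 0x2a→b5/s1 VC-HIT; vc=[15]
#4 0x7b→b15/s1 VC-HIT; vc=[5]
#5 0x7d→b15/s1 L1-HIT; vc=[5]
#6 0x2d→b5/s1 VC-HIT; vc=[15]
#7 0x7f→b15/s1 VC-HIT; vc=[5]
#8 0x7c→b15/s1 L1-HIT; vc=[5]
#9 0x2f→b5/s1 VC-HIT; vc=[15]
#10 0x28→b5/s1 L1-HIT; vc=[15]

MISSES = 2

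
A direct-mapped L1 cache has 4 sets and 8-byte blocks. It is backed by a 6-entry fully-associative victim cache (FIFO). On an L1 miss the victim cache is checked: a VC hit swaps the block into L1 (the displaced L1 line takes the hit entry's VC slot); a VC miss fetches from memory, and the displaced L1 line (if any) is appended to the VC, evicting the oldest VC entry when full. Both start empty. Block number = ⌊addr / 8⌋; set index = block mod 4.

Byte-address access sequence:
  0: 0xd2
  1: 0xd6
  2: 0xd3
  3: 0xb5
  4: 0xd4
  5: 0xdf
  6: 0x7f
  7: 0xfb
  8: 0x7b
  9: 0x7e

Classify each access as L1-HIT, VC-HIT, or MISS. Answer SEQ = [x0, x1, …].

#0 0xd2→b26/s2 MISS; vc=[]
#1 0xd6→b26/s2 L1-HIT; vc=[]
#2 0xd3→b26/s2 L1-HIT; vc=[]
#3 0xb5→b22/s2 MISS; vc=[26]
#4 0xd4→b26/s2 VC-HIT; vc=[22]
#5 0xdf→b27/s3 MISS; vc=[22]
#6 0x7f→b15/s3 MISS; vc=[22,27]
#7 0xfb→b31/s3 MISS; vc=[22,27,15]
#8 0x7b→b15/s3 VC-HIT; vc=[22,27,31]
#9 0x7e→b15/s3 L1-HIT; vc=[22,27,31]

SEQ = [MISS, L1-HIT, L1-HIT, MISS, VC-HIT, MISS, MISS, MISS, VC-HIT, L1-HIT]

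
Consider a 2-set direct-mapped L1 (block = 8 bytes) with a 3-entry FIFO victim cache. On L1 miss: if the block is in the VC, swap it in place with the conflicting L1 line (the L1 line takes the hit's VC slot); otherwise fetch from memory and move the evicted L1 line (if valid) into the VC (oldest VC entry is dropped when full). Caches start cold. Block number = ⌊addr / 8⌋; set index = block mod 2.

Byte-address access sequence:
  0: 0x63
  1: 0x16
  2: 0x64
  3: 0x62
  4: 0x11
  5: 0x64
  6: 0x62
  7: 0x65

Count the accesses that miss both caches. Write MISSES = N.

#0 0x63→b12/s0 MISS; vc=[]
#1 0x16→b2/s0 MISS; vc=[12]
#2 0x64→b12/s0 VC-HIT; vc=[2]
#3 0x62→b12/s0 L1-HIT; vc=[2]
#4 0x11→b2/s0 VC-HIT; vc=[12]
#5 0x64→b12/s0 VC-HIT; vc=[2]
#6 0x62→b12/s0 L1-HIT; vc=[2]
#7 0x65→b12/s0 L1-HIT; vc=[2]

MISSES = 2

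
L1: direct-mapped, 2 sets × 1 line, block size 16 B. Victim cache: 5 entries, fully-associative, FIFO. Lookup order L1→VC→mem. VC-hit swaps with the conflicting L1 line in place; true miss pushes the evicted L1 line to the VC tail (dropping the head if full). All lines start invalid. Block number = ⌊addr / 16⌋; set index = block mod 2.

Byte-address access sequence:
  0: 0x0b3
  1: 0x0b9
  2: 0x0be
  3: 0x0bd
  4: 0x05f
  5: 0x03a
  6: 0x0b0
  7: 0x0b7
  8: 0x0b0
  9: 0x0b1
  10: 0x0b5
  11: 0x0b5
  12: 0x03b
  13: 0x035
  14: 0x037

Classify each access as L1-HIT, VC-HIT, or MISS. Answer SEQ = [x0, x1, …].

0: 0xb3 (blk 11, set 1) → MISS  vc=[]
1: 0xb9 (blk 11, set 1) → L1-HIT  vc=[]
2: 0xbe (blk 11, set 1) → L1-HIT  vc=[]
3: 0xbd (blk 11, set 1) → L1-HIT  vc=[]
4: 0x5f (blk 5, set 1) → MISS  vc=[11]
5: 0x3a (blk 3, set 1) → MISS  vc=[11, 5]
6: 0xb0 (blk 11, set 1) → VC-HIT  vc=[3, 5]
7: 0xb7 (blk 11, set 1) → L1-HIT  vc=[3, 5]
8: 0xb0 (blk 11, set 1) → L1-HIT  vc=[3, 5]
9: 0xb1 (blk 11, set 1) → L1-HIT  vc=[3, 5]
10: 0xb5 (blk 11, set 1) → L1-HIT  vc=[3, 5]
11: 0xb5 (blk 11, set 1) → L1-HIT  vc=[3, 5]
12: 0x3b (blk 3, set 1) → VC-HIT  vc=[11, 5]
13: 0x35 (blk 3, set 1) → L1-HIT  vc=[11, 5]
14: 0x37 (blk 3, set 1) → L1-HIT  vc=[11, 5]

SEQ = [MISS, L1-HIT, L1-HIT, L1-HIT, MISS, MISS, VC-HIT, L1-HIT, L1-HIT, L1-HIT, L1-HIT, L1-HIT, VC-HIT, L1-HIT, L1-HIT]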